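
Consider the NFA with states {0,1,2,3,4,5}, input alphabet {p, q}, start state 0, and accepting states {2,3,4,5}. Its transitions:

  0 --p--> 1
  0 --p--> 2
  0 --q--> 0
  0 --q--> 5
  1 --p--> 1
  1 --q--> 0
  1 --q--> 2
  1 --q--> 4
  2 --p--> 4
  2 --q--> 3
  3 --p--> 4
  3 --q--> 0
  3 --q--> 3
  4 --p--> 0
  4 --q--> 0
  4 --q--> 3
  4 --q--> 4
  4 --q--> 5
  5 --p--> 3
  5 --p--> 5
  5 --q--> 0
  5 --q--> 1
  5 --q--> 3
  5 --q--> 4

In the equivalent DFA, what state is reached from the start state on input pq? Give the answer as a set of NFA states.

Start: {0}.
δ(0,p) = {1,2}.
Union: {1,2}.
After p: {1,2}.
δ(1,q) = {0,2,4}; δ(2,q) = {3}.
Union: {0,2,3,4}.
After q: {0,2,3,4}.

{0,2,3,4}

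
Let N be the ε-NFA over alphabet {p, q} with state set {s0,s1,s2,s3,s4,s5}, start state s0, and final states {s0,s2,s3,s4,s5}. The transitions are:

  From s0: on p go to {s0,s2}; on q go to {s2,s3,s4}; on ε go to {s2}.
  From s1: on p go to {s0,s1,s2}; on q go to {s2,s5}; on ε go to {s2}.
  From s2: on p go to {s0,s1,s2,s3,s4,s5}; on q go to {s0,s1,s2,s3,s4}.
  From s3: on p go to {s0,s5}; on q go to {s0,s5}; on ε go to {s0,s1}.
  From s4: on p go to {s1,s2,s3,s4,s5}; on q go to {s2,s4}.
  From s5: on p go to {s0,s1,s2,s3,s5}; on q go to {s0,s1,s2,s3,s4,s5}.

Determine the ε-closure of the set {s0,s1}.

{s0,s1,s2}

Begin with {s0,s1}.
s0 →ε {s2}; add s2.
ε-closure = {s0,s1,s2}.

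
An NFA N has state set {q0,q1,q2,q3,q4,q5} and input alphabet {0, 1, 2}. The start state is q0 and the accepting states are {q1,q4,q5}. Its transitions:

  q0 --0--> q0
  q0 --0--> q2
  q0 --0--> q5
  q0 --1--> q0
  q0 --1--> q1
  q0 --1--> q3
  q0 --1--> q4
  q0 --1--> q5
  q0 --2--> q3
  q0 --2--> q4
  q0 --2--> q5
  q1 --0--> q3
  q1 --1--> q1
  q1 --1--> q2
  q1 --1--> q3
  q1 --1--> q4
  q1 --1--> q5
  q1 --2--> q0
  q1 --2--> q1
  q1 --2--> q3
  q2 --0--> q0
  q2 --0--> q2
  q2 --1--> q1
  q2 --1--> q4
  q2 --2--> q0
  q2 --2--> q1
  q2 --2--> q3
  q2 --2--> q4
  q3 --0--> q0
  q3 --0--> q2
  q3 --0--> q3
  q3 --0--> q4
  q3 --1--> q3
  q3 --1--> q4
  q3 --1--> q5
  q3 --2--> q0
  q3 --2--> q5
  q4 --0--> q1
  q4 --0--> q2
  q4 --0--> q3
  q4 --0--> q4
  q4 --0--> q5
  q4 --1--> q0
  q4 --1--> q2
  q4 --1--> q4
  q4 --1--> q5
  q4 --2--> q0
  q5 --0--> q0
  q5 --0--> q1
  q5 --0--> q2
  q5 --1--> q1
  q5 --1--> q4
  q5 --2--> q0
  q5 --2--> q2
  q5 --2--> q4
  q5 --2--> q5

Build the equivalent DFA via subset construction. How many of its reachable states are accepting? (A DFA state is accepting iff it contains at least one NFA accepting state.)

7

Start state of the DFA: {q0}.
{q0} --0--> {q0,q2,q5}  [new]
{q0} --1--> {q0,q1,q3,q4,q5}  [new]
{q0} --2--> {q3,q4,q5}  [new]
{q0,q2,q5} --0--> {q0,q1,q2,q5}  [new]
{q0,q2,q5} --1--> {q0,q1,q3,q4,q5}  [seen]
{q0,q2,q5} --2--> {q0,q1,q2,q3,q4,q5}  [new]
{q0,q1,q3,q4,q5} --0--> {q0,q1,q2,q3,q4,q5}  [seen]
{q0,q1,q3,q4,q5} --1--> {q0,q1,q2,q3,q4,q5}  [seen]
{q0,q1,q3,q4,q5} --2--> {q0,q1,q2,q3,q4,q5}  [seen]
{q3,q4,q5} --0--> {q0,q1,q2,q3,q4,q5}  [seen]
{q3,q4,q5} --1--> {q0,q1,q2,q3,q4,q5}  [seen]
{q3,q4,q5} --2--> {q0,q2,q4,q5}  [new]
{q0,q1,q2,q5} --0--> {q0,q1,q2,q3,q5}  [new]
{q0,q1,q2,q5} --1--> {q0,q1,q2,q3,q4,q5}  [seen]
{q0,q1,q2,q5} --2--> {q0,q1,q2,q3,q4,q5}  [seen]
{q0,q1,q2,q3,q4,q5} --0--> {q0,q1,q2,q3,q4,q5}  [seen]
{q0,q1,q2,q3,q4,q5} --1--> {q0,q1,q2,q3,q4,q5}  [seen]
{q0,q1,q2,q3,q4,q5} --2--> {q0,q1,q2,q3,q4,q5}  [seen]
{q0,q2,q4,q5} --0--> {q0,q1,q2,q3,q4,q5}  [seen]
{q0,q2,q4,q5} --1--> {q0,q1,q2,q3,q4,q5}  [seen]
{q0,q2,q4,q5} --2--> {q0,q1,q2,q3,q4,q5}  [seen]
{q0,q1,q2,q3,q5} --0--> {q0,q1,q2,q3,q4,q5}  [seen]
{q0,q1,q2,q3,q5} --1--> {q0,q1,q2,q3,q4,q5}  [seen]
{q0,q1,q2,q3,q5} --2--> {q0,q1,q2,q3,q4,q5}  [seen]
Reachable DFA states: {q0}, {q0,q2,q5}, {q0,q1,q3,q4,q5}, {q3,q4,q5}, {q0,q1,q2,q5}, {q0,q1,q2,q3,q4,q5}, {q0,q2,q4,q5}, {q0,q1,q2,q3,q5}.
Accepting DFA states (contain an NFA accepting state): {q0,q2,q5}, {q0,q1,q3,q4,q5}, {q3,q4,q5}, {q0,q1,q2,q5}, {q0,q1,q2,q3,q4,q5}, {q0,q2,q4,q5}, {q0,q1,q2,q3,q5}.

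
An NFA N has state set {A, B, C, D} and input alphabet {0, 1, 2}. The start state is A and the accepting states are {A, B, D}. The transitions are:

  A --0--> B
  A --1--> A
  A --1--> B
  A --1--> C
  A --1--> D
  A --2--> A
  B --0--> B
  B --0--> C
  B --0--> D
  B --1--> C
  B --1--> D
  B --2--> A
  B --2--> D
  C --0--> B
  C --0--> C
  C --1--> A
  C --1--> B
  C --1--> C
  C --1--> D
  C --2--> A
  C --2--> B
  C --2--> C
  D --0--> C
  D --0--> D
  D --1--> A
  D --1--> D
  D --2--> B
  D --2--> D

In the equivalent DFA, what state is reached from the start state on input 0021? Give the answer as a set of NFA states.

Start: {A}.
δ(A,0) = {B}.
Union: {B}.
After 0: {B}.
δ(B,0) = {B, C, D}.
Union: {B, C, D}.
After 0: {B, C, D}.
δ(B,2) = {A, D}; δ(C,2) = {A, B, C}; δ(D,2) = {B, D}.
Union: {A, B, C, D}.
After 2: {A, B, C, D}.
δ(A,1) = {A, B, C, D}; δ(B,1) = {C, D}; δ(C,1) = {A, B, C, D}; δ(D,1) = {A, D}.
Union: {A, B, C, D}.
After 1: {A, B, C, D}.

{A, B, C, D}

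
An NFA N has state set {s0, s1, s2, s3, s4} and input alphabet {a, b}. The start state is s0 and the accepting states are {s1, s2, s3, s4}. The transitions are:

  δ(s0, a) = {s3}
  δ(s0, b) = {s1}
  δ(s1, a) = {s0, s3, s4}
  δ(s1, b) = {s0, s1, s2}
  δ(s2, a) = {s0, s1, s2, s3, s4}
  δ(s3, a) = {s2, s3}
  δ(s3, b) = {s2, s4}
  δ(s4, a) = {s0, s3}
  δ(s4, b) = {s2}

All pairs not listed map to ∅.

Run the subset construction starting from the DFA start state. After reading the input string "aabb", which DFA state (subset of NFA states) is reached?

{s2}

Start: {s0}.
δ(s0,a) = {s3}.
Union: {s3}.
After a: {s3}.
δ(s3,a) = {s2, s3}.
Union: {s2, s3}.
After a: {s2, s3}.
δ(s2,b) = ∅; δ(s3,b) = {s2, s4}.
Union: {s2, s4}.
After b: {s2, s4}.
δ(s2,b) = ∅; δ(s4,b) = {s2}.
Union: {s2}.
After b: {s2}.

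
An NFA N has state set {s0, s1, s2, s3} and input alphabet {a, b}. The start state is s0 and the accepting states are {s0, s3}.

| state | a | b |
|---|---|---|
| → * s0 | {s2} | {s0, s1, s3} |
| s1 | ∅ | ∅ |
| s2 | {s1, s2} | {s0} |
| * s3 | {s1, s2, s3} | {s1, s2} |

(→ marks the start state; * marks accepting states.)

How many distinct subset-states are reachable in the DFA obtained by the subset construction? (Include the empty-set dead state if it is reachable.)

7

Start state of the DFA: {s0}.
{s0} --a--> {s2}  [new]
{s0} --b--> {s0, s1, s3}  [new]
{s2} --a--> {s1, s2}  [new]
{s2} --b--> {s0}  [seen]
{s0, s1, s3} --a--> {s1, s2, s3}  [new]
{s0, s1, s3} --b--> {s0, s1, s2, s3}  [new]
{s1, s2} --a--> {s1, s2}  [seen]
{s1, s2} --b--> {s0}  [seen]
{s1, s2, s3} --a--> {s1, s2, s3}  [seen]
{s1, s2, s3} --b--> {s0, s1, s2}  [new]
{s0, s1, s2, s3} --a--> {s1, s2, s3}  [seen]
{s0, s1, s2, s3} --b--> {s0, s1, s2, s3}  [seen]
{s0, s1, s2} --a--> {s1, s2}  [seen]
{s0, s1, s2} --b--> {s0, s1, s3}  [seen]
Reachable DFA states: {s0}, {s2}, {s0, s1, s3}, {s1, s2}, {s1, s2, s3}, {s0, s1, s2, s3}, {s0, s1, s2}.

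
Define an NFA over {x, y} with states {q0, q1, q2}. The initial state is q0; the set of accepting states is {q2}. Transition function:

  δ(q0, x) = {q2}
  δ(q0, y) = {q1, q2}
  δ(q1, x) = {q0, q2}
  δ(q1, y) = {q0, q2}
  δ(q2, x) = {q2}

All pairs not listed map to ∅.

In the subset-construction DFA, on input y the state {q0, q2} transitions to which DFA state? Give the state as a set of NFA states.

δ(q0,y) = {q1, q2}; δ(q2,y) = ∅.
Union: {q1, q2}.

{q1, q2}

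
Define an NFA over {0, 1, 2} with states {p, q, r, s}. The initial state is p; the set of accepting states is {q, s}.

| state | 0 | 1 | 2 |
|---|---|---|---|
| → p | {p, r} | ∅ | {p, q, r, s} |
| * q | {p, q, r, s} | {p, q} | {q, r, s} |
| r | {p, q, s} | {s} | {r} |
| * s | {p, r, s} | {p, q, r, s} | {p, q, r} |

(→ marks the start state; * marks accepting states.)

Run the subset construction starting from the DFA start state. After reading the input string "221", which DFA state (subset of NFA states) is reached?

Start: {p}.
δ(p,2) = {p, q, r, s}.
Union: {p, q, r, s}.
After 2: {p, q, r, s}.
δ(p,2) = {p, q, r, s}; δ(q,2) = {q, r, s}; δ(r,2) = {r}; δ(s,2) = {p, q, r}.
Union: {p, q, r, s}.
After 2: {p, q, r, s}.
δ(p,1) = ∅; δ(q,1) = {p, q}; δ(r,1) = {s}; δ(s,1) = {p, q, r, s}.
Union: {p, q, r, s}.
After 1: {p, q, r, s}.

{p, q, r, s}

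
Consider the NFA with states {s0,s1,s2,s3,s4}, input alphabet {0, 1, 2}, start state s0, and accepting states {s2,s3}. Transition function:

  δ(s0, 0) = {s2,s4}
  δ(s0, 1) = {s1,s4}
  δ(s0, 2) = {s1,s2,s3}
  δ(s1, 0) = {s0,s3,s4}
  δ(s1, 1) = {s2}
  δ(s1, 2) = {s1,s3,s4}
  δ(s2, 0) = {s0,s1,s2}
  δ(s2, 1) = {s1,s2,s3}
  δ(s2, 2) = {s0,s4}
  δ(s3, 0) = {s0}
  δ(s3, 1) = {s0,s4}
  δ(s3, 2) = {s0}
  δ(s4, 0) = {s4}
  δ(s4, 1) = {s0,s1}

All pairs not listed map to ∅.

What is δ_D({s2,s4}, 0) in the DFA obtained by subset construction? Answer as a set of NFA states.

{s0,s1,s2,s4}

δ(s2,0) = {s0,s1,s2}; δ(s4,0) = {s4}.
Union: {s0,s1,s2,s4}.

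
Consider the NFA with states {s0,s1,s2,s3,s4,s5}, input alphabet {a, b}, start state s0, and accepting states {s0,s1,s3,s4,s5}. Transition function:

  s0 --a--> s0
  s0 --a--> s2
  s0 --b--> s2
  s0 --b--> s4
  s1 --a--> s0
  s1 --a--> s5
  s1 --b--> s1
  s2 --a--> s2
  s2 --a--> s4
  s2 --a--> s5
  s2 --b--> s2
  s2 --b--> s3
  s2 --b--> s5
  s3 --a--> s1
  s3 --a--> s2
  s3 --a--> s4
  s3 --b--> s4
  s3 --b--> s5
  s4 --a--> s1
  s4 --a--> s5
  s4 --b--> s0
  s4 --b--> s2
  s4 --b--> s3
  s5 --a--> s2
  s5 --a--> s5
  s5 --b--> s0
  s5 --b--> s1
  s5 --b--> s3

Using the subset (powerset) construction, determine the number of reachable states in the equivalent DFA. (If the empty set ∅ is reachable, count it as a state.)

Start state of the DFA: {s0}.
{s0} --a--> {s0,s2}  [new]
{s0} --b--> {s2,s4}  [new]
{s0,s2} --a--> {s0,s2,s4,s5}  [new]
{s0,s2} --b--> {s2,s3,s4,s5}  [new]
{s2,s4} --a--> {s1,s2,s4,s5}  [new]
{s2,s4} --b--> {s0,s2,s3,s5}  [new]
{s0,s2,s4,s5} --a--> {s0,s1,s2,s4,s5}  [new]
{s0,s2,s4,s5} --b--> {s0,s1,s2,s3,s4,s5}  [new]
{s2,s3,s4,s5} --a--> {s1,s2,s4,s5}  [seen]
{s2,s3,s4,s5} --b--> {s0,s1,s2,s3,s4,s5}  [seen]
{s1,s2,s4,s5} --a--> {s0,s1,s2,s4,s5}  [seen]
{s1,s2,s4,s5} --b--> {s0,s1,s2,s3,s5}  [new]
{s0,s2,s3,s5} --a--> {s0,s1,s2,s4,s5}  [seen]
{s0,s2,s3,s5} --b--> {s0,s1,s2,s3,s4,s5}  [seen]
{s0,s1,s2,s4,s5} --a--> {s0,s1,s2,s4,s5}  [seen]
{s0,s1,s2,s4,s5} --b--> {s0,s1,s2,s3,s4,s5}  [seen]
{s0,s1,s2,s3,s4,s5} --a--> {s0,s1,s2,s4,s5}  [seen]
{s0,s1,s2,s3,s4,s5} --b--> {s0,s1,s2,s3,s4,s5}  [seen]
{s0,s1,s2,s3,s5} --a--> {s0,s1,s2,s4,s5}  [seen]
{s0,s1,s2,s3,s5} --b--> {s0,s1,s2,s3,s4,s5}  [seen]
Reachable DFA states: {s0}, {s0,s2}, {s2,s4}, {s0,s2,s4,s5}, {s2,s3,s4,s5}, {s1,s2,s4,s5}, {s0,s2,s3,s5}, {s0,s1,s2,s4,s5}, {s0,s1,s2,s3,s4,s5}, {s0,s1,s2,s3,s5}.

10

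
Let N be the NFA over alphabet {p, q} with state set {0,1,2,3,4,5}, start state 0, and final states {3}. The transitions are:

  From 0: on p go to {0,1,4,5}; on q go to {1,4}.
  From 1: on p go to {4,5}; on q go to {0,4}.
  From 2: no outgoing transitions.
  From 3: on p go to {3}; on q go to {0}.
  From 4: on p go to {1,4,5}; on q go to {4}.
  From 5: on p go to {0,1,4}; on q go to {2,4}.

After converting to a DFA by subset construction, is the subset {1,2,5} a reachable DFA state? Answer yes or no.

Start state of the DFA: {0}.
{0} --p--> {0,1,4,5}  [new]
{0} --q--> {1,4}  [new]
{0,1,4,5} --p--> {0,1,4,5}  [seen]
{0,1,4,5} --q--> {0,1,2,4}  [new]
{1,4} --p--> {1,4,5}  [new]
{1,4} --q--> {0,4}  [new]
{0,1,2,4} --p--> {0,1,4,5}  [seen]
{0,1,2,4} --q--> {0,1,4}  [new]
{1,4,5} --p--> {0,1,4,5}  [seen]
{1,4,5} --q--> {0,2,4}  [new]
{0,4} --p--> {0,1,4,5}  [seen]
{0,4} --q--> {1,4}  [seen]
{0,1,4} --p--> {0,1,4,5}  [seen]
{0,1,4} --q--> {0,1,4}  [seen]
{0,2,4} --p--> {0,1,4,5}  [seen]
{0,2,4} --q--> {1,4}  [seen]
Reachable DFA states: {0}, {0,1,4,5}, {1,4}, {0,1,2,4}, {1,4,5}, {0,4}, {0,1,4}, {0,2,4}.
{1,2,5} is not among them.

no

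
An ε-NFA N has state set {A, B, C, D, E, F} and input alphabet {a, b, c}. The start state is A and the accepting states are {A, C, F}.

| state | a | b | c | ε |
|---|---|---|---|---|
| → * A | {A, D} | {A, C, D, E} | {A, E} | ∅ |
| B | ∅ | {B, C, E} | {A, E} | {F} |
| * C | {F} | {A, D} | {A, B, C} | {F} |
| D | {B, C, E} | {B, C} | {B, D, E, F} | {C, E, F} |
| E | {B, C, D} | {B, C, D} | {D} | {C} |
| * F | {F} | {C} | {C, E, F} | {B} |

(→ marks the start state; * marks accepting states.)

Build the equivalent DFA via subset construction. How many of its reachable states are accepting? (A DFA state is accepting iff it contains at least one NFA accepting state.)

Start state of the DFA: {A} (ε-closure of the NFA start).
{A} --a--> {A, B, C, D, E, F}  [new]
{A} --b--> {A, B, C, D, E, F}  [seen]
{A} --c--> {A, B, C, E, F}  [new]
{A, B, C, D, E, F} --a--> {A, B, C, D, E, F}  [seen]
{A, B, C, D, E, F} --b--> {A, B, C, D, E, F}  [seen]
{A, B, C, D, E, F} --c--> {A, B, C, D, E, F}  [seen]
{A, B, C, E, F} --a--> {A, B, C, D, E, F}  [seen]
{A, B, C, E, F} --b--> {A, B, C, D, E, F}  [seen]
{A, B, C, E, F} --c--> {A, B, C, D, E, F}  [seen]
Reachable DFA states: {A}, {A, B, C, D, E, F}, {A, B, C, E, F}.
Accepting DFA states (contain an NFA accepting state): {A}, {A, B, C, D, E, F}, {A, B, C, E, F}.

3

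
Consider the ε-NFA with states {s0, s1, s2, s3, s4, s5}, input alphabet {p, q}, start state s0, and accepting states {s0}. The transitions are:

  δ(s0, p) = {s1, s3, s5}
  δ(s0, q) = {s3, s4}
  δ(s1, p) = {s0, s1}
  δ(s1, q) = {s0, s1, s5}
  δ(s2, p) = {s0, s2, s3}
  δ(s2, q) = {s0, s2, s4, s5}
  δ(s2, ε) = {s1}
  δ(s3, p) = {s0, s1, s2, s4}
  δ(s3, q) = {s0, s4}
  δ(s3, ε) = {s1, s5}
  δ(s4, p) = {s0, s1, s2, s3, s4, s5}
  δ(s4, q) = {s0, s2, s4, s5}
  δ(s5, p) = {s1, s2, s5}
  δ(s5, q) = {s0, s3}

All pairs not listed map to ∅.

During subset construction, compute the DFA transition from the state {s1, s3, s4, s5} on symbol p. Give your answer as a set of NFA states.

{s0, s1, s2, s3, s4, s5}

δ(s1,p) = {s0, s1}; δ(s3,p) = {s0, s1, s2, s4}; δ(s4,p) = {s0, s1, s2, s3, s4, s5}; δ(s5,p) = {s1, s2, s5}.
Union: {s0, s1, s2, s3, s4, s5}.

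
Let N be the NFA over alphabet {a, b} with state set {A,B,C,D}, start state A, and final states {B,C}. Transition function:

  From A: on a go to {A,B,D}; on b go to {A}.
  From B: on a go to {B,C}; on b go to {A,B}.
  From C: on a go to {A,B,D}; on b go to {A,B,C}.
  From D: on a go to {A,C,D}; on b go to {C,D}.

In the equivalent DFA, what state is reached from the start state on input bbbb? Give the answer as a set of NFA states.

Start: {A}.
δ(A,b) = {A}.
Union: {A}.
After b: {A}.
δ(A,b) = {A}.
Union: {A}.
After b: {A}.
δ(A,b) = {A}.
Union: {A}.
After b: {A}.
δ(A,b) = {A}.
Union: {A}.
After b: {A}.

{A}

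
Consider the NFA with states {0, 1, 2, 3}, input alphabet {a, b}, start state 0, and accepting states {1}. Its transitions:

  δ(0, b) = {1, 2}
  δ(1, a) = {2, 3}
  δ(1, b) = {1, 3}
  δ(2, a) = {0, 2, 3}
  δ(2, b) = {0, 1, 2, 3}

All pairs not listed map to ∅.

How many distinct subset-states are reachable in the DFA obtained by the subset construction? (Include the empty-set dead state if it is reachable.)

Start state of the DFA: {0}.
{0} --a--> ∅  [new]
{0} --b--> {1, 2}  [new]
∅ --a--> ∅  [seen]
∅ --b--> ∅  [seen]
{1, 2} --a--> {0, 2, 3}  [new]
{1, 2} --b--> {0, 1, 2, 3}  [new]
{0, 2, 3} --a--> {0, 2, 3}  [seen]
{0, 2, 3} --b--> {0, 1, 2, 3}  [seen]
{0, 1, 2, 3} --a--> {0, 2, 3}  [seen]
{0, 1, 2, 3} --b--> {0, 1, 2, 3}  [seen]
Reachable DFA states: {0}, ∅, {1, 2}, {0, 2, 3}, {0, 1, 2, 3}.

5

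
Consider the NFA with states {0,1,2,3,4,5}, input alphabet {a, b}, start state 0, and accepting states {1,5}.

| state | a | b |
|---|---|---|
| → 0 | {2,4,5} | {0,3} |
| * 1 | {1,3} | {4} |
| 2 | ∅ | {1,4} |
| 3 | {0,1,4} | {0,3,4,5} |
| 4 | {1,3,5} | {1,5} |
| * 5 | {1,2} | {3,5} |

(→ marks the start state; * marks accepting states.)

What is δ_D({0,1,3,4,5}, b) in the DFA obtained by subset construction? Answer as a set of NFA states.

{0,1,3,4,5}

δ(0,b) = {0,3}; δ(1,b) = {4}; δ(3,b) = {0,3,4,5}; δ(4,b) = {1,5}; δ(5,b) = {3,5}.
Union: {0,1,3,4,5}.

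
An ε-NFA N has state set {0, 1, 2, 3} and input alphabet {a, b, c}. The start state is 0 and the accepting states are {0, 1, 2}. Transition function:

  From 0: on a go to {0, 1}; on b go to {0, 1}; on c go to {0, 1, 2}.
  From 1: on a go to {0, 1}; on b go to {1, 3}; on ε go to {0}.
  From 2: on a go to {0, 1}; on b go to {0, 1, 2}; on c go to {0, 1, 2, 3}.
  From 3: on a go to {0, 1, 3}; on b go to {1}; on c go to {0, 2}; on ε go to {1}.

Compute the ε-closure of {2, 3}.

{0, 1, 2, 3}

Begin with {2, 3}.
3 →ε {1}; add 1.
1 →ε {0}; add 0.
ε-closure = {0, 1, 2, 3}.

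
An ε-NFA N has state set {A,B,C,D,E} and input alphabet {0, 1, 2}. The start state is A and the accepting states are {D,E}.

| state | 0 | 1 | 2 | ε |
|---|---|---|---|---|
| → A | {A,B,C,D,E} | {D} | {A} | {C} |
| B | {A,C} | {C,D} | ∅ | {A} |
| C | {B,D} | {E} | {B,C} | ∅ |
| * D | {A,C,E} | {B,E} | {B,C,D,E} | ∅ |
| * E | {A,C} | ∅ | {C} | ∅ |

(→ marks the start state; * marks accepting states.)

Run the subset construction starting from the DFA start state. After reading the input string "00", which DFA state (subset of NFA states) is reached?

{A,B,C,D,E}

Start: {A,C}.
δ(A,0) = {A,B,C,D,E}; δ(C,0) = {B,D}.
Union: {A,B,C,D,E}.
After 0: {A,B,C,D,E}.
δ(A,0) = {A,B,C,D,E}; δ(B,0) = {A,C}; δ(C,0) = {B,D}; δ(D,0) = {A,C,E}; δ(E,0) = {A,C}.
Union: {A,B,C,D,E}.
After 0: {A,B,C,D,E}.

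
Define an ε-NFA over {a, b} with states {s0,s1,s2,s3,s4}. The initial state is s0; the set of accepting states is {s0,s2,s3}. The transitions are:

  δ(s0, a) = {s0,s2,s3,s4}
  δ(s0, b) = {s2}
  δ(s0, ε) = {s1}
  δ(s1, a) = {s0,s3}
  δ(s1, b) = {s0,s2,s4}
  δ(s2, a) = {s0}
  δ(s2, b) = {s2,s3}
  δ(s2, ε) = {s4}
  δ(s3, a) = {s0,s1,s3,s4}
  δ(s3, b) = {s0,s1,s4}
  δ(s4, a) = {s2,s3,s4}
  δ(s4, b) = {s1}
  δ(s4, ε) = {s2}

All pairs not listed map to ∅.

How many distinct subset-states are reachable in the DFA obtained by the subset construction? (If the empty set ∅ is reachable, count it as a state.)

3

Start state of the DFA: {s0,s1} (ε-closure of the NFA start).
{s0,s1} --a--> {s0,s1,s2,s3,s4}  [new]
{s0,s1} --b--> {s0,s1,s2,s4}  [new]
{s0,s1,s2,s3,s4} --a--> {s0,s1,s2,s3,s4}  [seen]
{s0,s1,s2,s3,s4} --b--> {s0,s1,s2,s3,s4}  [seen]
{s0,s1,s2,s4} --a--> {s0,s1,s2,s3,s4}  [seen]
{s0,s1,s2,s4} --b--> {s0,s1,s2,s3,s4}  [seen]
Reachable DFA states: {s0,s1}, {s0,s1,s2,s3,s4}, {s0,s1,s2,s4}.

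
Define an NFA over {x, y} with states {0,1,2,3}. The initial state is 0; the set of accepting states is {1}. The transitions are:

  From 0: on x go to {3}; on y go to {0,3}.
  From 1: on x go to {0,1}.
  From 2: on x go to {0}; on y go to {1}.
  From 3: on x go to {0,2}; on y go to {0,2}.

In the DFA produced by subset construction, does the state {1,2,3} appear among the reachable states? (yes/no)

no

Start state of the DFA: {0}.
{0} --x--> {3}  [new]
{0} --y--> {0,3}  [new]
{3} --x--> {0,2}  [new]
{3} --y--> {0,2}  [seen]
{0,3} --x--> {0,2,3}  [new]
{0,3} --y--> {0,2,3}  [seen]
{0,2} --x--> {0,3}  [seen]
{0,2} --y--> {0,1,3}  [new]
{0,2,3} --x--> {0,2,3}  [seen]
{0,2,3} --y--> {0,1,2,3}  [new]
{0,1,3} --x--> {0,1,2,3}  [seen]
{0,1,3} --y--> {0,2,3}  [seen]
{0,1,2,3} --x--> {0,1,2,3}  [seen]
{0,1,2,3} --y--> {0,1,2,3}  [seen]
Reachable DFA states: {0}, {3}, {0,3}, {0,2}, {0,2,3}, {0,1,3}, {0,1,2,3}.
{1,2,3} is not among them.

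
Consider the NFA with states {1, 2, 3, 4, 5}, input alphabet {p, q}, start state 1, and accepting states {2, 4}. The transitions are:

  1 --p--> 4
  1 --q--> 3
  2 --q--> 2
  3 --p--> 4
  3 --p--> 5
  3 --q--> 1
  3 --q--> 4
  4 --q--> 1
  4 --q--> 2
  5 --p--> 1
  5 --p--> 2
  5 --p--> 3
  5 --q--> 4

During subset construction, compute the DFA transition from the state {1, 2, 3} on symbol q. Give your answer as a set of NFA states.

δ(1,q) = {3}; δ(2,q) = {2}; δ(3,q) = {1, 4}.
Union: {1, 2, 3, 4}.

{1, 2, 3, 4}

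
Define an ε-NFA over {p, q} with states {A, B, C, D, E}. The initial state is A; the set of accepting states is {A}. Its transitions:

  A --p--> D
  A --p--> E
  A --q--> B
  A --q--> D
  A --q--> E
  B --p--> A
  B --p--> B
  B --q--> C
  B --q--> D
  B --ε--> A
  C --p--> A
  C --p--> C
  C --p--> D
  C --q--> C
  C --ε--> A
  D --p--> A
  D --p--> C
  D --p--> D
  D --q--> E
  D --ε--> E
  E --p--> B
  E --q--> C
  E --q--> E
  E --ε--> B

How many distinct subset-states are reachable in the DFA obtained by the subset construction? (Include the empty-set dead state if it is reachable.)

Start state of the DFA: {A} (ε-closure of the NFA start).
{A} --p--> {A, B, D, E}  [new]
{A} --q--> {A, B, D, E}  [seen]
{A, B, D, E} --p--> {A, B, C, D, E}  [new]
{A, B, D, E} --q--> {A, B, C, D, E}  [seen]
{A, B, C, D, E} --p--> {A, B, C, D, E}  [seen]
{A, B, C, D, E} --q--> {A, B, C, D, E}  [seen]
Reachable DFA states: {A}, {A, B, D, E}, {A, B, C, D, E}.

3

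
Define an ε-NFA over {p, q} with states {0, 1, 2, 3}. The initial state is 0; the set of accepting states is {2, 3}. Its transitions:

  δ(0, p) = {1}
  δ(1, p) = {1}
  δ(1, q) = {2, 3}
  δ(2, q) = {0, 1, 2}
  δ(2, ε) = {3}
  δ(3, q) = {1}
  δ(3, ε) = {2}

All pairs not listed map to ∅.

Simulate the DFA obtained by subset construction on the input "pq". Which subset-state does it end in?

Start: {0}.
δ(0,p) = {1}.
Union: {1}.
After p: {1}.
δ(1,q) = {2, 3}.
Union: {2, 3}.
After q: {2, 3}.

{2, 3}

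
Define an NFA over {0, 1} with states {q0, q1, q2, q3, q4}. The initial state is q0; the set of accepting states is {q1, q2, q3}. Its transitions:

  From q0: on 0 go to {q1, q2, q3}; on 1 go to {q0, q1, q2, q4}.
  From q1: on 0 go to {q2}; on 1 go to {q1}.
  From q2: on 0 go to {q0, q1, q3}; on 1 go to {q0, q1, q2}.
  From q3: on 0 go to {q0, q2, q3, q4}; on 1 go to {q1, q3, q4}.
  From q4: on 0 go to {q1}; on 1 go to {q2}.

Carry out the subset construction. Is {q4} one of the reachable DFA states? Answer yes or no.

no

Start state of the DFA: {q0}.
{q0} --0--> {q1, q2, q3}  [new]
{q0} --1--> {q0, q1, q2, q4}  [new]
{q1, q2, q3} --0--> {q0, q1, q2, q3, q4}  [new]
{q1, q2, q3} --1--> {q0, q1, q2, q3, q4}  [seen]
{q0, q1, q2, q4} --0--> {q0, q1, q2, q3}  [new]
{q0, q1, q2, q4} --1--> {q0, q1, q2, q4}  [seen]
{q0, q1, q2, q3, q4} --0--> {q0, q1, q2, q3, q4}  [seen]
{q0, q1, q2, q3, q4} --1--> {q0, q1, q2, q3, q4}  [seen]
{q0, q1, q2, q3} --0--> {q0, q1, q2, q3, q4}  [seen]
{q0, q1, q2, q3} --1--> {q0, q1, q2, q3, q4}  [seen]
Reachable DFA states: {q0}, {q1, q2, q3}, {q0, q1, q2, q4}, {q0, q1, q2, q3, q4}, {q0, q1, q2, q3}.
{q4} is not among them.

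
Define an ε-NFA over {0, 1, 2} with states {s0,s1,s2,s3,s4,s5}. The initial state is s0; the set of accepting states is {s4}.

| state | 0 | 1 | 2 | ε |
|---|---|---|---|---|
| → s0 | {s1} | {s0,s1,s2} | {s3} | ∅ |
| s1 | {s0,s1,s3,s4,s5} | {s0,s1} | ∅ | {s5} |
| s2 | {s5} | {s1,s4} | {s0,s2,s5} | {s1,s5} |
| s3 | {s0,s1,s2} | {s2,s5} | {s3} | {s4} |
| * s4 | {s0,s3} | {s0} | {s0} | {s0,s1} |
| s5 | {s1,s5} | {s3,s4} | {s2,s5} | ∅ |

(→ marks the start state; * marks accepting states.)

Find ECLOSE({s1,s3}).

Begin with {s1,s3}.
s1 →ε {s5}; add s5.
s3 →ε {s4}; add s4.
s4 →ε {s0,s1}; add s0.
ε-closure = {s0,s1,s3,s4,s5}.

{s0,s1,s3,s4,s5}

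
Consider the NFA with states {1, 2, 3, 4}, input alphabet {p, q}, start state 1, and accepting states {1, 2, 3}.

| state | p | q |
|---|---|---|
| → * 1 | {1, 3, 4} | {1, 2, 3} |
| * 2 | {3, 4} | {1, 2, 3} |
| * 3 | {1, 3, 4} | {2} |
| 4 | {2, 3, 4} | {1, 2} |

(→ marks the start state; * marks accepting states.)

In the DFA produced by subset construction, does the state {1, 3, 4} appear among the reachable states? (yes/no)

Start state of the DFA: {1}.
{1} --p--> {1, 3, 4}  [new]
{1} --q--> {1, 2, 3}  [new]
{1, 3, 4} --p--> {1, 2, 3, 4}  [new]
{1, 3, 4} --q--> {1, 2, 3}  [seen]
{1, 2, 3} --p--> {1, 3, 4}  [seen]
{1, 2, 3} --q--> {1, 2, 3}  [seen]
{1, 2, 3, 4} --p--> {1, 2, 3, 4}  [seen]
{1, 2, 3, 4} --q--> {1, 2, 3}  [seen]
Reachable DFA states: {1}, {1, 3, 4}, {1, 2, 3}, {1, 2, 3, 4}.
{1, 3, 4} is among them.

yes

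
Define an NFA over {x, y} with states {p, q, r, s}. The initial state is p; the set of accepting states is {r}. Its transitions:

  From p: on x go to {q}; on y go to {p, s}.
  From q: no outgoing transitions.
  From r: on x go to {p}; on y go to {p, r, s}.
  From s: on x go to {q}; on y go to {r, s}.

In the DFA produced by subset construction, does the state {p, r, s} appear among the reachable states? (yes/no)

Start state of the DFA: {p}.
{p} --x--> {q}  [new]
{p} --y--> {p, s}  [new]
{q} --x--> ∅  [new]
{q} --y--> ∅  [seen]
{p, s} --x--> {q}  [seen]
{p, s} --y--> {p, r, s}  [new]
∅ --x--> ∅  [seen]
∅ --y--> ∅  [seen]
{p, r, s} --x--> {p, q}  [new]
{p, r, s} --y--> {p, r, s}  [seen]
{p, q} --x--> {q}  [seen]
{p, q} --y--> {p, s}  [seen]
Reachable DFA states: {p}, {q}, {p, s}, ∅, {p, r, s}, {p, q}.
{p, r, s} is among them.

yes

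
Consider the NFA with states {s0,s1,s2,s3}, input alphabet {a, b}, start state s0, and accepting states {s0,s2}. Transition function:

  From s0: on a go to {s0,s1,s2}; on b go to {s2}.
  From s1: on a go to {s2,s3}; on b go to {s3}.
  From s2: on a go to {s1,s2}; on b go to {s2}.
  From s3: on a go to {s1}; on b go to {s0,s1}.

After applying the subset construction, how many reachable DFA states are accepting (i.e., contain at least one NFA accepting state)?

Start state of the DFA: {s0}.
{s0} --a--> {s0,s1,s2}  [new]
{s0} --b--> {s2}  [new]
{s0,s1,s2} --a--> {s0,s1,s2,s3}  [new]
{s0,s1,s2} --b--> {s2,s3}  [new]
{s2} --a--> {s1,s2}  [new]
{s2} --b--> {s2}  [seen]
{s0,s1,s2,s3} --a--> {s0,s1,s2,s3}  [seen]
{s0,s1,s2,s3} --b--> {s0,s1,s2,s3}  [seen]
{s2,s3} --a--> {s1,s2}  [seen]
{s2,s3} --b--> {s0,s1,s2}  [seen]
{s1,s2} --a--> {s1,s2,s3}  [new]
{s1,s2} --b--> {s2,s3}  [seen]
{s1,s2,s3} --a--> {s1,s2,s3}  [seen]
{s1,s2,s3} --b--> {s0,s1,s2,s3}  [seen]
Reachable DFA states: {s0}, {s0,s1,s2}, {s2}, {s0,s1,s2,s3}, {s2,s3}, {s1,s2}, {s1,s2,s3}.
Accepting DFA states (contain an NFA accepting state): {s0}, {s0,s1,s2}, {s2}, {s0,s1,s2,s3}, {s2,s3}, {s1,s2}, {s1,s2,s3}.

7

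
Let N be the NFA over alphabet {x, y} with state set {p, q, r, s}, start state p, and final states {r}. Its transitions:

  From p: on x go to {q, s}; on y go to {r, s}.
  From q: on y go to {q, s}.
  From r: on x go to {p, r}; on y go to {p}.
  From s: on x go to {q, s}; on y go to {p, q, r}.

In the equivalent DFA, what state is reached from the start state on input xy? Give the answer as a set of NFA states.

Start: {p}.
δ(p,x) = {q, s}.
Union: {q, s}.
After x: {q, s}.
δ(q,y) = {q, s}; δ(s,y) = {p, q, r}.
Union: {p, q, r, s}.
After y: {p, q, r, s}.

{p, q, r, s}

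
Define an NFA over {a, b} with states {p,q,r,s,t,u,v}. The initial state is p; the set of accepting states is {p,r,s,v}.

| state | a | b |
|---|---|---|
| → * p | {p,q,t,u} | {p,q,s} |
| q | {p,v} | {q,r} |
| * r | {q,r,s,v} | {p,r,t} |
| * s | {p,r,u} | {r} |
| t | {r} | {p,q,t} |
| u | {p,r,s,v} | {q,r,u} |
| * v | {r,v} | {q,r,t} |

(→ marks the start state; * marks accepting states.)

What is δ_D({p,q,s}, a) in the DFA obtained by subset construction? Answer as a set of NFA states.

{p,q,r,t,u,v}

δ(p,a) = {p,q,t,u}; δ(q,a) = {p,v}; δ(s,a) = {p,r,u}.
Union: {p,q,r,t,u,v}.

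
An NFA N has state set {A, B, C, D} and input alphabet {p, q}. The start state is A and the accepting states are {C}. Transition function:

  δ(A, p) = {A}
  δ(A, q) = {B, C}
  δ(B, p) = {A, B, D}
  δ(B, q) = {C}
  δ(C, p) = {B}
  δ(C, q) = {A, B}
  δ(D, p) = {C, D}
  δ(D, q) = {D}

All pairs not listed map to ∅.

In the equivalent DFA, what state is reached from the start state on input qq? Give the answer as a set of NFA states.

Start: {A}.
δ(A,q) = {B, C}.
Union: {B, C}.
After q: {B, C}.
δ(B,q) = {C}; δ(C,q) = {A, B}.
Union: {A, B, C}.
After q: {A, B, C}.

{A, B, C}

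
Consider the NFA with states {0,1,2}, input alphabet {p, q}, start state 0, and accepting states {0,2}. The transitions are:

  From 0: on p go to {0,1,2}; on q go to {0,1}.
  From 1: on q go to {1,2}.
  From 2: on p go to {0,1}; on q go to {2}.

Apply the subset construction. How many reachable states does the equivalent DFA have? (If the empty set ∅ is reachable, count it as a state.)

3

Start state of the DFA: {0}.
{0} --p--> {0,1,2}  [new]
{0} --q--> {0,1}  [new]
{0,1,2} --p--> {0,1,2}  [seen]
{0,1,2} --q--> {0,1,2}  [seen]
{0,1} --p--> {0,1,2}  [seen]
{0,1} --q--> {0,1,2}  [seen]
Reachable DFA states: {0}, {0,1,2}, {0,1}.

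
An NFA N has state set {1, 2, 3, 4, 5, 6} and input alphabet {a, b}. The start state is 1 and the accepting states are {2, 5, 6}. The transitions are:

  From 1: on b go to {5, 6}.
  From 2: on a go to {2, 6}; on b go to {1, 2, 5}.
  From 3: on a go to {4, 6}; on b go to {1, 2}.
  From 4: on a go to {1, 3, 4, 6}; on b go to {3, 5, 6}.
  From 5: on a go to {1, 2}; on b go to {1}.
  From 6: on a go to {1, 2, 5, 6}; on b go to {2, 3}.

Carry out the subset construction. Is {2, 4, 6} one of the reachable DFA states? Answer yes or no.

yes

Start state of the DFA: {1}.
{1} --a--> ∅  [new]
{1} --b--> {5, 6}  [new]
∅ --a--> ∅  [seen]
∅ --b--> ∅  [seen]
{5, 6} --a--> {1, 2, 5, 6}  [new]
{5, 6} --b--> {1, 2, 3}  [new]
{1, 2, 5, 6} --a--> {1, 2, 5, 6}  [seen]
{1, 2, 5, 6} --b--> {1, 2, 3, 5, 6}  [new]
{1, 2, 3} --a--> {2, 4, 6}  [new]
{1, 2, 3} --b--> {1, 2, 5, 6}  [seen]
{1, 2, 3, 5, 6} --a--> {1, 2, 4, 5, 6}  [new]
{1, 2, 3, 5, 6} --b--> {1, 2, 3, 5, 6}  [seen]
{2, 4, 6} --a--> {1, 2, 3, 4, 5, 6}  [new]
{2, 4, 6} --b--> {1, 2, 3, 5, 6}  [seen]
{1, 2, 4, 5, 6} --a--> {1, 2, 3, 4, 5, 6}  [seen]
{1, 2, 4, 5, 6} --b--> {1, 2, 3, 5, 6}  [seen]
{1, 2, 3, 4, 5, 6} --a--> {1, 2, 3, 4, 5, 6}  [seen]
{1, 2, 3, 4, 5, 6} --b--> {1, 2, 3, 5, 6}  [seen]
Reachable DFA states: {1}, ∅, {5, 6}, {1, 2, 5, 6}, {1, 2, 3}, {1, 2, 3, 5, 6}, {2, 4, 6}, {1, 2, 4, 5, 6}, {1, 2, 3, 4, 5, 6}.
{2, 4, 6} is among them.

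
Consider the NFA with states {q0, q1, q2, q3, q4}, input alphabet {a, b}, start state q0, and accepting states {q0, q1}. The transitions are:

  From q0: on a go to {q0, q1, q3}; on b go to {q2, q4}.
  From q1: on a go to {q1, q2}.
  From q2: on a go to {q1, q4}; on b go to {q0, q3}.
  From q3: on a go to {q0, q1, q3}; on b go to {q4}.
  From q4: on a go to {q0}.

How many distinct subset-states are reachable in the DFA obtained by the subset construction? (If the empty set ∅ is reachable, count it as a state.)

Start state of the DFA: {q0}.
{q0} --a--> {q0, q1, q3}  [new]
{q0} --b--> {q2, q4}  [new]
{q0, q1, q3} --a--> {q0, q1, q2, q3}  [new]
{q0, q1, q3} --b--> {q2, q4}  [seen]
{q2, q4} --a--> {q0, q1, q4}  [new]
{q2, q4} --b--> {q0, q3}  [new]
{q0, q1, q2, q3} --a--> {q0, q1, q2, q3, q4}  [new]
{q0, q1, q2, q3} --b--> {q0, q2, q3, q4}  [new]
{q0, q1, q4} --a--> {q0, q1, q2, q3}  [seen]
{q0, q1, q4} --b--> {q2, q4}  [seen]
{q0, q3} --a--> {q0, q1, q3}  [seen]
{q0, q3} --b--> {q2, q4}  [seen]
{q0, q1, q2, q3, q4} --a--> {q0, q1, q2, q3, q4}  [seen]
{q0, q1, q2, q3, q4} --b--> {q0, q2, q3, q4}  [seen]
{q0, q2, q3, q4} --a--> {q0, q1, q3, q4}  [new]
{q0, q2, q3, q4} --b--> {q0, q2, q3, q4}  [seen]
{q0, q1, q3, q4} --a--> {q0, q1, q2, q3}  [seen]
{q0, q1, q3, q4} --b--> {q2, q4}  [seen]
Reachable DFA states: {q0}, {q0, q1, q3}, {q2, q4}, {q0, q1, q2, q3}, {q0, q1, q4}, {q0, q3}, {q0, q1, q2, q3, q4}, {q0, q2, q3, q4}, {q0, q1, q3, q4}.

9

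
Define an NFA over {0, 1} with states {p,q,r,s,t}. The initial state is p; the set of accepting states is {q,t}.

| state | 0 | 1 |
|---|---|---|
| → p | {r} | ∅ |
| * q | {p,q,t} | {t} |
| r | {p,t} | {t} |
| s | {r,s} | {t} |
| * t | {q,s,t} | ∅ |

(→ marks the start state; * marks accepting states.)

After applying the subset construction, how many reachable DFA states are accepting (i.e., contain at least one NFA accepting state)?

Start state of the DFA: {p}.
{p} --0--> {r}  [new]
{p} --1--> ∅  [new]
{r} --0--> {p,t}  [new]
{r} --1--> {t}  [new]
∅ --0--> ∅  [seen]
∅ --1--> ∅  [seen]
{p,t} --0--> {q,r,s,t}  [new]
{p,t} --1--> ∅  [seen]
{t} --0--> {q,s,t}  [new]
{t} --1--> ∅  [seen]
{q,r,s,t} --0--> {p,q,r,s,t}  [new]
{q,r,s,t} --1--> {t}  [seen]
{q,s,t} --0--> {p,q,r,s,t}  [seen]
{q,s,t} --1--> {t}  [seen]
{p,q,r,s,t} --0--> {p,q,r,s,t}  [seen]
{p,q,r,s,t} --1--> {t}  [seen]
Reachable DFA states: {p}, {r}, ∅, {p,t}, {t}, {q,r,s,t}, {q,s,t}, {p,q,r,s,t}.
Accepting DFA states (contain an NFA accepting state): {p,t}, {t}, {q,r,s,t}, {q,s,t}, {p,q,r,s,t}.

5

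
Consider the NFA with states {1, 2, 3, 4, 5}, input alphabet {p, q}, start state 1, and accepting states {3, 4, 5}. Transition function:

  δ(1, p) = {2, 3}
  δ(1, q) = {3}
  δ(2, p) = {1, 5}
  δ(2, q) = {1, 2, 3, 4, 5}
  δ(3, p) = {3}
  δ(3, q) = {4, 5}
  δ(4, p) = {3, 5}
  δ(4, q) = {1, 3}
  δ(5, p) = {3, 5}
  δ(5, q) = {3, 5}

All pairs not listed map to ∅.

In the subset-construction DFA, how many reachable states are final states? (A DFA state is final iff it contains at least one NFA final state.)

10

Start state of the DFA: {1}.
{1} --p--> {2, 3}  [new]
{1} --q--> {3}  [new]
{2, 3} --p--> {1, 3, 5}  [new]
{2, 3} --q--> {1, 2, 3, 4, 5}  [new]
{3} --p--> {3}  [seen]
{3} --q--> {4, 5}  [new]
{1, 3, 5} --p--> {2, 3, 5}  [new]
{1, 3, 5} --q--> {3, 4, 5}  [new]
{1, 2, 3, 4, 5} --p--> {1, 2, 3, 5}  [new]
{1, 2, 3, 4, 5} --q--> {1, 2, 3, 4, 5}  [seen]
{4, 5} --p--> {3, 5}  [new]
{4, 5} --q--> {1, 3, 5}  [seen]
{2, 3, 5} --p--> {1, 3, 5}  [seen]
{2, 3, 5} --q--> {1, 2, 3, 4, 5}  [seen]
{3, 4, 5} --p--> {3, 5}  [seen]
{3, 4, 5} --q--> {1, 3, 4, 5}  [new]
{1, 2, 3, 5} --p--> {1, 2, 3, 5}  [seen]
{1, 2, 3, 5} --q--> {1, 2, 3, 4, 5}  [seen]
{3, 5} --p--> {3, 5}  [seen]
{3, 5} --q--> {3, 4, 5}  [seen]
{1, 3, 4, 5} --p--> {2, 3, 5}  [seen]
{1, 3, 4, 5} --q--> {1, 3, 4, 5}  [seen]
Reachable DFA states: {1}, {2, 3}, {3}, {1, 3, 5}, {1, 2, 3, 4, 5}, {4, 5}, {2, 3, 5}, {3, 4, 5}, {1, 2, 3, 5}, {3, 5}, {1, 3, 4, 5}.
Accepting DFA states (contain an NFA accepting state): {2, 3}, {3}, {1, 3, 5}, {1, 2, 3, 4, 5}, {4, 5}, {2, 3, 5}, {3, 4, 5}, {1, 2, 3, 5}, {3, 5}, {1, 3, 4, 5}.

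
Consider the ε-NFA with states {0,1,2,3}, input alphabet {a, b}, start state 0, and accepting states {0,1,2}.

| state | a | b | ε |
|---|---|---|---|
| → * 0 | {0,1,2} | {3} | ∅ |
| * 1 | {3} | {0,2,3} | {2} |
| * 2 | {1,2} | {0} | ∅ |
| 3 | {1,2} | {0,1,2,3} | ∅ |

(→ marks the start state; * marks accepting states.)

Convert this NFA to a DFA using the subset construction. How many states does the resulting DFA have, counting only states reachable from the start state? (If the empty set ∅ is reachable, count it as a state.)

7

Start state of the DFA: {0} (ε-closure of the NFA start).
{0} --a--> {0,1,2}  [new]
{0} --b--> {3}  [new]
{0,1,2} --a--> {0,1,2,3}  [new]
{0,1,2} --b--> {0,2,3}  [new]
{3} --a--> {1,2}  [new]
{3} --b--> {0,1,2,3}  [seen]
{0,1,2,3} --a--> {0,1,2,3}  [seen]
{0,1,2,3} --b--> {0,1,2,3}  [seen]
{0,2,3} --a--> {0,1,2}  [seen]
{0,2,3} --b--> {0,1,2,3}  [seen]
{1,2} --a--> {1,2,3}  [new]
{1,2} --b--> {0,2,3}  [seen]
{1,2,3} --a--> {1,2,3}  [seen]
{1,2,3} --b--> {0,1,2,3}  [seen]
Reachable DFA states: {0}, {0,1,2}, {3}, {0,1,2,3}, {0,2,3}, {1,2}, {1,2,3}.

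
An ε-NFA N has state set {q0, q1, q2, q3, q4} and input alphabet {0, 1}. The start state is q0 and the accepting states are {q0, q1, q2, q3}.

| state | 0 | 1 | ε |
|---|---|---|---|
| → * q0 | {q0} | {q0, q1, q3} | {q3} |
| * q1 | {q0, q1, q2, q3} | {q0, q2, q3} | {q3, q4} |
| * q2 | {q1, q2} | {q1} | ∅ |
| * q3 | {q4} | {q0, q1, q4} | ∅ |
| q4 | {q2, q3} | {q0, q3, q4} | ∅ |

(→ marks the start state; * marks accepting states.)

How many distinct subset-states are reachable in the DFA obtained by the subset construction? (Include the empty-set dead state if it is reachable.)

5

Start state of the DFA: {q0, q3} (ε-closure of the NFA start).
{q0, q3} --0--> {q0, q3, q4}  [new]
{q0, q3} --1--> {q0, q1, q3, q4}  [new]
{q0, q3, q4} --0--> {q0, q2, q3, q4}  [new]
{q0, q3, q4} --1--> {q0, q1, q3, q4}  [seen]
{q0, q1, q3, q4} --0--> {q0, q1, q2, q3, q4}  [new]
{q0, q1, q3, q4} --1--> {q0, q1, q2, q3, q4}  [seen]
{q0, q2, q3, q4} --0--> {q0, q1, q2, q3, q4}  [seen]
{q0, q2, q3, q4} --1--> {q0, q1, q3, q4}  [seen]
{q0, q1, q2, q3, q4} --0--> {q0, q1, q2, q3, q4}  [seen]
{q0, q1, q2, q3, q4} --1--> {q0, q1, q2, q3, q4}  [seen]
Reachable DFA states: {q0, q3}, {q0, q3, q4}, {q0, q1, q3, q4}, {q0, q2, q3, q4}, {q0, q1, q2, q3, q4}.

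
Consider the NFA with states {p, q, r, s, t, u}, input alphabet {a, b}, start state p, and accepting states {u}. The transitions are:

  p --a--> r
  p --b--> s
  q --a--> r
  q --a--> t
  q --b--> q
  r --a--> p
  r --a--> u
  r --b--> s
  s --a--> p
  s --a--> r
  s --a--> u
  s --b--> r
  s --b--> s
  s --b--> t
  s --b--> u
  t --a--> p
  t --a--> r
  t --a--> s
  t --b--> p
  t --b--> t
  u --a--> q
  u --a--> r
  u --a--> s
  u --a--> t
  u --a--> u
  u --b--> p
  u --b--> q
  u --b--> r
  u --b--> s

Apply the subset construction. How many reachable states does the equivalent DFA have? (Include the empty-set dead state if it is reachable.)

Start state of the DFA: {p}.
{p} --a--> {r}  [new]
{p} --b--> {s}  [new]
{r} --a--> {p, u}  [new]
{r} --b--> {s}  [seen]
{s} --a--> {p, r, u}  [new]
{s} --b--> {r, s, t, u}  [new]
{p, u} --a--> {q, r, s, t, u}  [new]
{p, u} --b--> {p, q, r, s}  [new]
{p, r, u} --a--> {p, q, r, s, t, u}  [new]
{p, r, u} --b--> {p, q, r, s}  [seen]
{r, s, t, u} --a--> {p, q, r, s, t, u}  [seen]
{r, s, t, u} --b--> {p, q, r, s, t, u}  [seen]
{q, r, s, t, u} --a--> {p, q, r, s, t, u}  [seen]
{q, r, s, t, u} --b--> {p, q, r, s, t, u}  [seen]
{p, q, r, s} --a--> {p, r, t, u}  [new]
{p, q, r, s} --b--> {q, r, s, t, u}  [seen]
{p, q, r, s, t, u} --a--> {p, q, r, s, t, u}  [seen]
{p, q, r, s, t, u} --b--> {p, q, r, s, t, u}  [seen]
{p, r, t, u} --a--> {p, q, r, s, t, u}  [seen]
{p, r, t, u} --b--> {p, q, r, s, t}  [new]
{p, q, r, s, t} --a--> {p, r, s, t, u}  [new]
{p, q, r, s, t} --b--> {p, q, r, s, t, u}  [seen]
{p, r, s, t, u} --a--> {p, q, r, s, t, u}  [seen]
{p, r, s, t, u} --b--> {p, q, r, s, t, u}  [seen]
Reachable DFA states: {p}, {r}, {s}, {p, u}, {p, r, u}, {r, s, t, u}, {q, r, s, t, u}, {p, q, r, s}, {p, q, r, s, t, u}, {p, r, t, u}, {p, q, r, s, t}, {p, r, s, t, u}.

12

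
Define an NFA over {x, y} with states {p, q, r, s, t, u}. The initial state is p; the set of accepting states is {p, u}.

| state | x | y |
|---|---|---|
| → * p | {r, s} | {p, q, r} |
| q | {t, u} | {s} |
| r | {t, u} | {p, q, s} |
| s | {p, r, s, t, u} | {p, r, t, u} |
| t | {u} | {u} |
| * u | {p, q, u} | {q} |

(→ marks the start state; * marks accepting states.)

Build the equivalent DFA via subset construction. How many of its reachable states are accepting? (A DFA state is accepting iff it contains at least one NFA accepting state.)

Start state of the DFA: {p}.
{p} --x--> {r, s}  [new]
{p} --y--> {p, q, r}  [new]
{r, s} --x--> {p, r, s, t, u}  [new]
{r, s} --y--> {p, q, r, s, t, u}  [new]
{p, q, r} --x--> {r, s, t, u}  [new]
{p, q, r} --y--> {p, q, r, s}  [new]
{p, r, s, t, u} --x--> {p, q, r, s, t, u}  [seen]
{p, r, s, t, u} --y--> {p, q, r, s, t, u}  [seen]
{p, q, r, s, t, u} --x--> {p, q, r, s, t, u}  [seen]
{p, q, r, s, t, u} --y--> {p, q, r, s, t, u}  [seen]
{r, s, t, u} --x--> {p, q, r, s, t, u}  [seen]
{r, s, t, u} --y--> {p, q, r, s, t, u}  [seen]
{p, q, r, s} --x--> {p, r, s, t, u}  [seen]
{p, q, r, s} --y--> {p, q, r, s, t, u}  [seen]
Reachable DFA states: {p}, {r, s}, {p, q, r}, {p, r, s, t, u}, {p, q, r, s, t, u}, {r, s, t, u}, {p, q, r, s}.
Accepting DFA states (contain an NFA accepting state): {p}, {p, q, r}, {p, r, s, t, u}, {p, q, r, s, t, u}, {r, s, t, u}, {p, q, r, s}.

6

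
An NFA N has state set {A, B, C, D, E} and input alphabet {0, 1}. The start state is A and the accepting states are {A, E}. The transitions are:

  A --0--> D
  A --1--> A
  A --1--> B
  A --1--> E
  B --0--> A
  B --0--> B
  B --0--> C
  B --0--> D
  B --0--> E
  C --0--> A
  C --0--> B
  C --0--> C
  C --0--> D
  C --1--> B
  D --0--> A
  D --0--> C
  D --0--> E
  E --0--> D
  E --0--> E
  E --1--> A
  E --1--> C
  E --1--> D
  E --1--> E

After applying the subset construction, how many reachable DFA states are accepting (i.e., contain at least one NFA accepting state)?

Start state of the DFA: {A}.
{A} --0--> {D}  [new]
{A} --1--> {A, B, E}  [new]
{D} --0--> {A, C, E}  [new]
{D} --1--> ∅  [new]
{A, B, E} --0--> {A, B, C, D, E}  [new]
{A, B, E} --1--> {A, B, C, D, E}  [seen]
{A, C, E} --0--> {A, B, C, D, E}  [seen]
{A, C, E} --1--> {A, B, C, D, E}  [seen]
∅ --0--> ∅  [seen]
∅ --1--> ∅  [seen]
{A, B, C, D, E} --0--> {A, B, C, D, E}  [seen]
{A, B, C, D, E} --1--> {A, B, C, D, E}  [seen]
Reachable DFA states: {A}, {D}, {A, B, E}, {A, C, E}, ∅, {A, B, C, D, E}.
Accepting DFA states (contain an NFA accepting state): {A}, {A, B, E}, {A, C, E}, {A, B, C, D, E}.

4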